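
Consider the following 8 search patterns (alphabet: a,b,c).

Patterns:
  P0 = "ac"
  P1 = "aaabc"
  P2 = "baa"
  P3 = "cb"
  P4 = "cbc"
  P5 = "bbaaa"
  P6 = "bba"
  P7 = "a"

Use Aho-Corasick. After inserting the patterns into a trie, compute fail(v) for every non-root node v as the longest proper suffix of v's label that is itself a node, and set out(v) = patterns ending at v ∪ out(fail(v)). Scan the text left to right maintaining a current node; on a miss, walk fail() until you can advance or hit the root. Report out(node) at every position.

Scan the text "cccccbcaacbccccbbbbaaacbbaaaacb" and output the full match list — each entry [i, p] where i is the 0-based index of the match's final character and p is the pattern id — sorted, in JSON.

Build automaton:
Trie nodes:
  0='ε' goto a→1 b→7 c→10
  1='a' goto a→3 c→2  [P7 ends]
  2='ac' goto ·  [P0 ends]
  3='aa' goto a→4
  4='aaa' goto b→5
  5='aaab' goto c→6
  6='aaabc' goto ·  [P1 ends]
  7='b' goto a→8 b→13
  8='ba' goto a→9
  9='baa' goto ·  [P2 ends]
  10='c' goto b→11
  11='cb' goto c→12  [P3 ends]
  12='cbc' goto ·  [P4 ends]
  13='bb' goto a→14
  14='bba' goto a→15  [P6 ends]
  15='bbaa' goto a→16
  16='bbaaa' goto ·  [P5 ends]

BFS fail/out derivation:
  fail(1) 'a': from fail(0)=0 chase 'a': 0 ⇒ 0;  out={7}∪out(0)={7}
  fail(7) 'b': from fail(0)=0 chase 'b': 0 ⇒ 0;  out=∅∪out(0)=∅
  fail(10) 'c': from fail(0)=0 chase 'c': 0 ⇒ 0;  out=∅∪out(0)=∅
  fail(2) 'ac': from fail(1)=0 chase 'c': 0 ⇒ 10;  out={0}∪out(10)={0}
  fail(3) 'aa': from fail(1)=0 chase 'a': 0 ⇒ 1;  out=∅∪out(1)={7}
  fail(8) 'ba': from fail(7)=0 chase 'a': 0 ⇒ 1;  out=∅∪out(1)={7}
  fail(11) 'cb': from fail(10)=0 chase 'b': 0 ⇒ 7;  out={3}∪out(7)={3}
  fail(13) 'bb': from fail(7)=0 chase 'b': 0 ⇒ 7;  out=∅∪out(7)=∅
  fail(4) 'aaa': from fail(3)=1 chase 'a': 1 ⇒ 3;  out=∅∪out(3)={7}
  fail(9) 'baa': from fail(8)=1 chase 'a': 1 ⇒ 3;  out={2}∪out(3)={2,7}
  fail(12) 'cbc': from fail(11)=7 chase 'c': 7→0 ⇒ 10;  out={4}∪out(10)={4}
  fail(14) 'bba': from fail(13)=7 chase 'a': 7 ⇒ 8;  out={6}∪out(8)={6,7}
  fail(5) 'aaab': from fail(4)=3 chase 'b': 3→1→0 ⇒ 7;  out=∅∪out(7)=∅
  fail(15) 'bbaa': from fail(14)=8 chase 'a': 8 ⇒ 9;  out=∅∪out(9)={2,7}
  fail(6) 'aaabc': from fail(5)=7 chase 'c': 7→0 ⇒ 10;  out={1}∪out(10)={1}
  fail(16) 'bbaaa': from fail(15)=9 chase 'a': 9→3 ⇒ 4;  out={5}∪out(4)={5,7}

Run:
[0] read 'c'  n0⇒n10
[1] read 'c'  n10⇒n10 (via fail)
[2] read 'c'  n10⇒n10 (via fail)
[3] read 'c'  n10⇒n10 (via fail)
[4] read 'c'  n10⇒n10 (via fail)
[5] read 'b'  n10⇒n11  emit P3@[4:5]
[6] read 'c'  n11⇒n12  emit P4@[4:6]
[7] read 'a'  n12⇒n1 (via fail)  emit P7@[7:7]
[8] read 'a'  n1⇒n3  emit P7@[8:8]
[9] read 'c'  n3⇒n2 (via fail)  emit P0@[8:9]
[10] read 'b'  n2⇒n11 (via fail)  emit P3@[9:10]
[11] read 'c'  n11⇒n12  emit P4@[9:11]
[12] read 'c'  n12⇒n10 (via fail)
[13] read 'c'  n10⇒n10 (via fail)
[14] read 'c'  n10⇒n10 (via fail)
[15] read 'b'  n10⇒n11  emit P3@[14:15]
[16] read 'b'  n11⇒n13 (via fail)
[17] read 'b'  n13⇒n13 (via fail)
[18] read 'b'  n13⇒n13 (via fail)
[19] read 'a'  n13⇒n14  emit P6@[17:19],P7@[19:19]
[20] read 'a'  n14⇒n15  emit P2@[18:20],P7@[20:20]
[21] read 'a'  n15⇒n16  emit P5@[17:21],P7@[21:21]
[22] read 'c'  n16⇒n2 (via fail)  emit P0@[21:22]
[23] read 'b'  n2⇒n11 (via fail)  emit P3@[22:23]
[24] read 'b'  n11⇒n13 (via fail)
[25] read 'a'  n13⇒n14  emit P6@[23:25],P7@[25:25]
[26] read 'a'  n14⇒n15  emit P2@[24:26],P7@[26:26]
[27] read 'a'  n15⇒n16  emit P5@[23:27],P7@[27:27]
[28] read 'a'  n16⇒n4 (via fail)  emit P7@[28:28]
[29] read 'c'  n4⇒n2 (via fail)  emit P0@[28:29]
[30] read 'b'  n2⇒n11 (via fail)  emit P3@[29:30]

Result: [[5,3],[6,4],[7,7],[8,7],[9,0],[10,3],[11,4],[15,3],[19,6],[19,7],[20,2],[20,7],[21,5],[21,7],[22,0],[23,3],[25,6],[25,7],[26,2],[26,7],[27,5],[27,7],[28,7],[29,0],[30,3]]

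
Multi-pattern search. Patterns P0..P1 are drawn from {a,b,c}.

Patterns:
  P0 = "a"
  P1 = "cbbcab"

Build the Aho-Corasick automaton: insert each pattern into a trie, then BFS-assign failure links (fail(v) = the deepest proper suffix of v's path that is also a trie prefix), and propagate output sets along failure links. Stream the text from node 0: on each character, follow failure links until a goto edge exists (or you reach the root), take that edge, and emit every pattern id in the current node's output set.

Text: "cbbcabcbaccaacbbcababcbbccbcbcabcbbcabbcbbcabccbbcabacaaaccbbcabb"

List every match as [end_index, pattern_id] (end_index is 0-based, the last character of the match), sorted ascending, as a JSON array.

Build:
Trie nodes:
  0='ε' goto a→1 c→2
  1='a' goto ·  [P0 ends]
  2='c' goto b→3
  3='cb' goto b→4
  4='cbb' goto c→5
  5='cbbc' goto a→6
  6='cbbca' goto b→7
  7='cbbcab' goto ·  [P1 ends]

Failure links (BFS by depth):
  n1('a'): parent n0 fail=0; on 'a' 0 → fail=0;  out {0}∪∅={0}
  n2('c'): parent n0 fail=0; on 'c' 0 → fail=0;  out ∅∪∅=∅
  n3('cb'): parent n2 fail=0; on 'b' 0 → fail=0;  out ∅∪∅=∅
  n4('cbb'): parent n3 fail=0; on 'b' 0 → fail=0;  out ∅∪∅=∅
  n5('cbbc'): parent n4 fail=0; on 'c' 0 → fail=2;  out ∅∪∅=∅
  n6('cbbca'): parent n5 fail=2; on 'a' 2→0 → fail=1;  out ∅∪{0}={0}
  n7('cbbcab'): parent n6 fail=1; on 'b' 1→0 → fail=0;  out {1}∪∅={1}

Text stream:
pos 0 'c': at 2
pos 1 'b': at 3
pos 2 'b': at 4
pos 3 'c': at 5
pos 4 'a': at 6  → match P0@[4:4]
pos 5 'b': at 7  → match P1@[0:5]
pos 6 'c': at 2 (fail-walked)
pos 7 'b': at 3
pos 8 'a': at 1 (fail-walked)  → match P0@[8:8]
pos 9 'c': at 2 (fail-walked)
pos 10 'c': at 2 (fail-walked)
pos 11 'a': at 1 (fail-walked)  → match P0@[11:11]
pos 12 'a': at 1 (fail-walked)  → match P0@[12:12]
pos 13 'c': at 2 (fail-walked)
pos 14 'b': at 3
pos 15 'b': at 4
pos 16 'c': at 5
pos 17 'a': at 6  → match P0@[17:17]
pos 18 'b': at 7  → match P1@[13:18]
pos 19 'a': at 1 (fail-walked)  → match P0@[19:19]
pos 20 'b': at 0 (fail-walked)
pos 21 'c': at 2
pos 22 'b': at 3
pos 23 'b': at 4
pos 24 'c': at 5
pos 25 'c': at 2 (fail-walked)
pos 26 'b': at 3
pos 27 'c': at 2 (fail-walked)
pos 28 'b': at 3
pos 29 'c': at 2 (fail-walked)
pos 30 'a': at 1 (fail-walked)  → match P0@[30:30]
pos 31 'b': at 0 (fail-walked)
pos 32 'c': at 2
pos 33 'b': at 3
pos 34 'b': at 4
pos 35 'c': at 5
pos 36 'a': at 6  → match P0@[36:36]
pos 37 'b': at 7  → match P1@[32:37]
pos 38 'b': at 0 (fail-walked)
pos 39 'c': at 2
pos 40 'b': at 3
pos 41 'b': at 4
pos 42 'c': at 5
pos 43 'a': at 6  → match P0@[43:43]
pos 44 'b': at 7  → match P1@[39:44]
pos 45 'c': at 2 (fail-walked)
pos 46 'c': at 2 (fail-walked)
pos 47 'b': at 3
pos 48 'b': at 4
pos 49 'c': at 5
pos 50 'a': at 6  → match P0@[50:50]
pos 51 'b': at 7  → match P1@[46:51]
pos 52 'a': at 1 (fail-walked)  → match P0@[52:52]
pos 53 'c': at 2 (fail-walked)
pos 54 'a': at 1 (fail-walked)  → match P0@[54:54]
pos 55 'a': at 1 (fail-walked)  → match P0@[55:55]
pos 56 'a': at 1 (fail-walked)  → match P0@[56:56]
pos 57 'c': at 2 (fail-walked)
pos 58 'c': at 2 (fail-walked)
pos 59 'b': at 3
pos 60 'b': at 4
pos 61 'c': at 5
pos 62 'a': at 6  → match P0@[62:62]
pos 63 'b': at 7  → match P1@[58:63]
pos 64 'b': at 0 (fail-walked)

Matches: [[4,0],[5,1],[8,0],[11,0],[12,0],[17,0],[18,1],[19,0],[30,0],[36,0],[37,1],[43,0],[44,1],[50,0],[51,1],[52,0],[54,0],[55,0],[56,0],[62,0],[63,1]]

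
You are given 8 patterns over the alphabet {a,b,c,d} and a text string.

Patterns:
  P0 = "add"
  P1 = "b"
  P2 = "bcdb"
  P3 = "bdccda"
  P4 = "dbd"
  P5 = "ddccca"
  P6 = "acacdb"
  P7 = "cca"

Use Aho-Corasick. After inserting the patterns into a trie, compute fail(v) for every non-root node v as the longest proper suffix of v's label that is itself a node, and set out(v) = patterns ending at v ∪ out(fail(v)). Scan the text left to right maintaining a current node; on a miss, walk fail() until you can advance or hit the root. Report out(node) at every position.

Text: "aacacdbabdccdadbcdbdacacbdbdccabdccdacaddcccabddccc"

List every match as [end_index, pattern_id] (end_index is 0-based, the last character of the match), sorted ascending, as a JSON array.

Build:
Trie (insert patterns):
  n0 'ε': a→1 b→4 c→26 d→13
  n1 'a': c→21 d→2
  n2 'ad': d→3
  n3 'add': ·  [P0 ends]
  n4 'b': c→5 d→8  [P1 ends]
  n5 'bc': d→6
  n6 'bcd': b→7
  n7 'bcdb': ·  [P2 ends]
  n8 'bd': c→9
  n9 'bdc': c→10
  n10 'bdcc': d→11
  n11 'bdccd': a→12
  n12 'bdccda': ·  [P3 ends]
  n13 'd': b→14 d→16
  n14 'db': d→15
  n15 'dbd': ·  [P4 ends]
  n16 'dd': c→17
  n17 'ddc': c→18
  n18 'ddcc': c→19
  n19 'ddccc': a→20
  n20 'ddccca': ·  [P5 ends]
  n21 'ac': a→22
  n22 'aca': c→23
  n23 'acac': d→24
  n24 'acacd': b→25
  n25 'acacdb': ·  [P6 ends]
  n26 'c': c→27
  n27 'cc': a→28
  n28 'cca': ·  [P7 ends]

Failure links (BFS by depth):
  fail(1) 'a': from fail(0)=0 chase 'a': 0 ⇒ 0;  out=∅∪out(0)=∅
  fail(4) 'b': from fail(0)=0 chase 'b': 0 ⇒ 0;  out={1}∪out(0)={1}
  fail(13) 'd': from fail(0)=0 chase 'd': 0 ⇒ 0;  out=∅∪out(0)=∅
  fail(26) 'c': from fail(0)=0 chase 'c': 0 ⇒ 0;  out=∅∪out(0)=∅
  fail(2) 'ad': from fail(1)=0 chase 'd': 0 ⇒ 13;  out=∅∪out(13)=∅
  fail(5) 'bc': from fail(4)=0 chase 'c': 0 ⇒ 26;  out=∅∪out(26)=∅
  fail(8) 'bd': from fail(4)=0 chase 'd': 0 ⇒ 13;  out=∅∪out(13)=∅
  fail(14) 'db': from fail(13)=0 chase 'b': 0 ⇒ 4;  out=∅∪out(4)={1}
  fail(16) 'dd': from fail(13)=0 chase 'd': 0 ⇒ 13;  out=∅∪out(13)=∅
  fail(21) 'ac': from fail(1)=0 chase 'c': 0 ⇒ 26;  out=∅∪out(26)=∅
  fail(27) 'cc': from fail(26)=0 chase 'c': 0 ⇒ 26;  out=∅∪out(26)=∅
  fail(3) 'add': from fail(2)=13 chase 'd': 13 ⇒ 16;  out={0}∪out(16)={0}
  fail(6) 'bcd': from fail(5)=26 chase 'd': 26→0 ⇒ 13;  out=∅∪out(13)=∅
  fail(9) 'bdc': from fail(8)=13 chase 'c': 13→0 ⇒ 26;  out=∅∪out(26)=∅
  fail(15) 'dbd': from fail(14)=4 chase 'd': 4 ⇒ 8;  out={4}∪out(8)={4}
  fail(17) 'ddc': from fail(16)=13 chase 'c': 13→0 ⇒ 26;  out=∅∪out(26)=∅
  fail(22) 'aca': from fail(21)=26 chase 'a': 26→0 ⇒ 1;  out=∅∪out(1)=∅
  fail(28) 'cca': from fail(27)=26 chase 'a': 26→0 ⇒ 1;  out={7}∪out(1)={7}
  fail(7) 'bcdb': from fail(6)=13 chase 'b': 13 ⇒ 14;  out={2}∪out(14)={1,2}
  fail(10) 'bdcc': from fail(9)=26 chase 'c': 26 ⇒ 27;  out=∅∪out(27)=∅
  fail(18) 'ddcc': from fail(17)=26 chase 'c': 26 ⇒ 27;  out=∅∪out(27)=∅
  fail(23) 'acac': from fail(22)=1 chase 'c': 1 ⇒ 21;  out=∅∪out(21)=∅
  fail(11) 'bdccd': from fail(10)=27 chase 'd': 27→26→0 ⇒ 13;  out=∅∪out(13)=∅
  fail(19) 'ddccc': from fail(18)=27 chase 'c': 27→26 ⇒ 27;  out=∅∪out(27)=∅
  fail(24) 'acacd': from fail(23)=21 chase 'd': 21→26→0 ⇒ 13;  out=∅∪out(13)=∅
  fail(12) 'bdccda': from fail(11)=13 chase 'a': 13→0 ⇒ 1;  out={3}∪out(1)={3}
  fail(20) 'ddccca': from fail(19)=27 chase 'a': 27 ⇒ 28;  out={5}∪out(28)={5,7}
  fail(25) 'acacdb': from fail(24)=13 chase 'b': 13 ⇒ 14;  out={6}∪out(14)={1,6}

Run:
[0] read 'a'  n0⇒n1
[1] read 'a'  n1⇒n1 (via fail)
[2] read 'c'  n1⇒n21
[3] read 'a'  n21⇒n22
[4] read 'c'  n22⇒n23
[5] read 'd'  n23⇒n24
[6] read 'b'  n24⇒n25  → match P1@[6:6],P6@[1:6]
[7] read 'a'  n25⇒n1 (via fail)
[8] read 'b'  n1⇒n4 (via fail)  → match P1@[8:8]
[9] read 'd'  n4⇒n8
[10] read 'c'  n8⇒n9
[11] read 'c'  n9⇒n10
[12] read 'd'  n10⇒n11
[13] read 'a'  n11⇒n12  → match P3@[8:13]
[14] read 'd'  n12⇒n2 (via fail)
[15] read 'b'  n2⇒n14 (via fail)  → match P1@[15:15]
[16] read 'c'  n14⇒n5 (via fail)
[17] read 'd'  n5⇒n6
[18] read 'b'  n6⇒n7  → match P1@[18:18],P2@[15:18]
[19] read 'd'  n7⇒n15 (via fail)  → match P4@[17:19]
[20] read 'a'  n15⇒n1 (via fail)
[21] read 'c'  n1⇒n21
[22] read 'a'  n21⇒n22
[23] read 'c'  n22⇒n23
[24] read 'b'  n23⇒n4 (via fail)  → match P1@[24:24]
[25] read 'd'  n4⇒n8
[26] read 'b'  n8⇒n14 (via fail)  → match P1@[26:26]
[27] read 'd'  n14⇒n15  → match P4@[25:27]
[28] read 'c'  n15⇒n9 (via fail)
[29] read 'c'  n9⇒n10
[30] read 'a'  n10⇒n28 (via fail)  → match P7@[28:30]
[31] read 'b'  n28⇒n4 (via fail)  → match P1@[31:31]
[32] read 'd'  n4⇒n8
[33] read 'c'  n8⇒n9
[34] read 'c'  n9⇒n10
[35] read 'd'  n10⇒n11
[36] read 'a'  n11⇒n12  → match P3@[31:36]
[37] read 'c'  n12⇒n21 (via fail)
[38] read 'a'  n21⇒n22
[39] read 'd'  n22⇒n2 (via fail)
[40] read 'd'  n2⇒n3  → match P0@[38:40]
[41] read 'c'  n3⇒n17 (via fail)
[42] read 'c'  n17⇒n18
[43] read 'c'  n18⇒n19
[44] read 'a'  n19⇒n20  → match P5@[39:44],P7@[42:44]
[45] read 'b'  n20⇒n4 (via fail)  → match P1@[45:45]
[46] read 'd'  n4⇒n8
[47] read 'd'  n8⇒n16 (via fail)
[48] read 'c'  n16⇒n17
[49] read 'c'  n17⇒n18
[50] read 'c'  n18⇒n19

All matches (sorted): [[6,1],[6,6],[8,1],[13,3],[15,1],[18,1],[18,2],[19,4],[24,1],[26,1],[27,4],[30,7],[31,1],[36,3],[40,0],[44,5],[44,7],[45,1]]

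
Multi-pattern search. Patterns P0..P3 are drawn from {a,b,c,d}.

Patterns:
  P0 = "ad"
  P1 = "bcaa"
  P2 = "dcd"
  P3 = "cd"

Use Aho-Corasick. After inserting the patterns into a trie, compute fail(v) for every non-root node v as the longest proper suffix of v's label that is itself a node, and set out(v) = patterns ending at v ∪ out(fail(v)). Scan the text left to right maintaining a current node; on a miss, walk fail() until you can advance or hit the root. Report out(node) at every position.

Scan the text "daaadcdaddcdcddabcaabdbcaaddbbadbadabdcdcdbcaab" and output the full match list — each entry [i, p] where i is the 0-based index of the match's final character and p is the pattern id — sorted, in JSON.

Build automaton:
Trie nodes:
  0='ε' goto a→1 b→3 c→10 d→7
  1='a' goto d→2
  2='ad' goto ·  [P0 ends]
  3='b' goto c→4
  4='bc' goto a→5
  5='bca' goto a→6
  6='bcaa' goto ·  [P1 ends]
  7='d' goto c→8
  8='dc' goto d→9
  9='dcd' goto ·  [P2 ends]
  10='c' goto d→11
  11='cd' goto ·  [P3 ends]

BFS fail/out derivation:
  fail(1) 'a': from fail(0)=0 chase 'a': 0 ⇒ 0;  out=∅∪out(0)=∅
  fail(3) 'b': from fail(0)=0 chase 'b': 0 ⇒ 0;  out=∅∪out(0)=∅
  fail(7) 'd': from fail(0)=0 chase 'd': 0 ⇒ 0;  out=∅∪out(0)=∅
  fail(10) 'c': from fail(0)=0 chase 'c': 0 ⇒ 0;  out=∅∪out(0)=∅
  fail(2) 'ad': from fail(1)=0 chase 'd': 0 ⇒ 7;  out={0}∪out(7)={0}
  fail(4) 'bc': from fail(3)=0 chase 'c': 0 ⇒ 10;  out=∅∪out(10)=∅
  fail(8) 'dc': from fail(7)=0 chase 'c': 0 ⇒ 10;  out=∅∪out(10)=∅
  fail(11) 'cd': from fail(10)=0 chase 'd': 0 ⇒ 7;  out={3}∪out(7)={3}
  fail(5) 'bca': from fail(4)=10 chase 'a': 10→0 ⇒ 1;  out=∅∪out(1)=∅
  fail(9) 'dcd': from fail(8)=10 chase 'd': 10 ⇒ 11;  out={2}∪out(11)={2,3}
  fail(6) 'bcaa': from fail(5)=1 chase 'a': 1→0 ⇒ 1;  out={1}∪out(1)={1}

Run:
[0] read 'd'  n0⇒n7
[1] read 'a'  n7⇒n1 (via fail)
[2] read 'a'  n1⇒n1 (via fail)
[3] read 'a'  n1⇒n1 (via fail)
[4] read 'd'  n1⇒n2  emit P0@[3:4]
[5] read 'c'  n2⇒n8 (via fail)
[6] read 'd'  n8⇒n9  emit P2@[4:6],P3@[5:6]
[7] read 'a'  n9⇒n1 (via fail)
[8] read 'd'  n1⇒n2  emit P0@[7:8]
[9] read 'd'  n2⇒n7 (via fail)
[10] read 'c'  n7⇒n8
[11] read 'd'  n8⇒n9  emit P2@[9:11],P3@[10:11]
[12] read 'c'  n9⇒n8 (via fail)
[13] read 'd'  n8⇒n9  emit P2@[11:13],P3@[12:13]
[14] read 'd'  n9⇒n7 (via fail)
[15] read 'a'  n7⇒n1 (via fail)
[16] read 'b'  n1⇒n3 (via fail)
[17] read 'c'  n3⇒n4
[18] read 'a'  n4⇒n5
[19] read 'a'  n5⇒n6  emit P1@[16:19]
[20] read 'b'  n6⇒n3 (via fail)
[21] read 'd'  n3⇒n7 (via fail)
[22] read 'b'  n7⇒n3 (via fail)
[23] read 'c'  n3⇒n4
[24] read 'a'  n4⇒n5
[25] read 'a'  n5⇒n6  emit P1@[22:25]
[26] read 'd'  n6⇒n2 (via fail)  emit P0@[25:26]
[27] read 'd'  n2⇒n7 (via fail)
[28] read 'b'  n7⇒n3 (via fail)
[29] read 'b'  n3⇒n3 (via fail)
[30] read 'a'  n3⇒n1 (via fail)
[31] read 'd'  n1⇒n2  emit P0@[30:31]
[32] read 'b'  n2⇒n3 (via fail)
[33] read 'a'  n3⇒n1 (via fail)
[34] read 'd'  n1⇒n2  emit P0@[33:34]
[35] read 'a'  n2⇒n1 (via fail)
[36] read 'b'  n1⇒n3 (via fail)
[37] read 'd'  n3⇒n7 (via fail)
[38] read 'c'  n7⇒n8
[39] read 'd'  n8⇒n9  emit P2@[37:39],P3@[38:39]
[40] read 'c'  n9⇒n8 (via fail)
[41] read 'd'  n8⇒n9  emit P2@[39:41],P3@[40:41]
[42] read 'b'  n9⇒n3 (via fail)
[43] read 'c'  n3⇒n4
[44] read 'a'  n4⇒n5
[45] read 'a'  n5⇒n6  emit P1@[42:45]
[46] read 'b'  n6⇒n3 (via fail)

Result: [[4,0],[6,2],[6,3],[8,0],[11,2],[11,3],[13,2],[13,3],[19,1],[25,1],[26,0],[31,0],[34,0],[39,2],[39,3],[41,2],[41,3],[45,1]]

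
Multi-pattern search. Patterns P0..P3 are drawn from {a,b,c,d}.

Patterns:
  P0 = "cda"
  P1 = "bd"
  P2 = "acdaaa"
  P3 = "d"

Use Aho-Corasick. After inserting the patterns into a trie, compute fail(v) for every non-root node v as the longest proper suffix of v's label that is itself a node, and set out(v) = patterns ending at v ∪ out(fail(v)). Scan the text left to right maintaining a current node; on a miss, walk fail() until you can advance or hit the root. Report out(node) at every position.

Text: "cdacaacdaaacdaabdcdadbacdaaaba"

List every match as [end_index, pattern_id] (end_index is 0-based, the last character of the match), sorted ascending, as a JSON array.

Build:
Trie (insert patterns):
  n0 'ε': a→6 b→4 c→1 d→12
  n1 'c': d→2
  n2 'cd': a→3
  n3 'cda': ·  [P0 ends]
  n4 'b': d→5
  n5 'bd': ·  [P1 ends]
  n6 'a': c→7
  n7 'ac': d→8
  n8 'acd': a→9
  n9 'acda': a→10
  n10 'acdaa': a→11
  n11 'acdaaa': ·  [P2 ends]
  n12 'd': ·  [P3 ends]

BFS fail/out derivation:
  n1('c'): parent n0 fail=0; on 'c' 0 → fail=0;  out ∅∪∅=∅
  n4('b'): parent n0 fail=0; on 'b' 0 → fail=0;  out ∅∪∅=∅
  n6('a'): parent n0 fail=0; on 'a' 0 → fail=0;  out ∅∪∅=∅
  n12('d'): parent n0 fail=0; on 'd' 0 → fail=0;  out {3}∪∅={3}
  n2('cd'): parent n1 fail=0; on 'd' 0 → fail=12;  out ∅∪{3}={3}
  n5('bd'): parent n4 fail=0; on 'd' 0 → fail=12;  out {1}∪{3}={1,3}
  n7('ac'): parent n6 fail=0; on 'c' 0 → fail=1;  out ∅∪∅=∅
  n3('cda'): parent n2 fail=12; on 'a' 12→0 → fail=6;  out {0}∪∅={0}
  n8('acd'): parent n7 fail=1; on 'd' 1 → fail=2;  out ∅∪{3}={3}
  n9('acda'): parent n8 fail=2; on 'a' 2 → fail=3;  out ∅∪{0}={0}
  n10('acdaa'): parent n9 fail=3; on 'a' 3→6→0 → fail=6;  out ∅∪∅=∅
  n11('acdaaa'): parent n10 fail=6; on 'a' 6→0 → fail=6;  out {2}∪∅={2}

Scan:
pos 0 'c': at 1
pos 1 'd': at 2  → match P3@[1:1]
pos 2 'a': at 3  → match P0@[0:2]
pos 3 'c': at 7 (fail-walked)
pos 4 'a': at 6 (fail-walked)
pos 5 'a': at 6 (fail-walked)
pos 6 'c': at 7
pos 7 'd': at 8  → match P3@[7:7]
pos 8 'a': at 9  → match P0@[6:8]
pos 9 'a': at 10
pos 10 'a': at 11  → match P2@[5:10]
pos 11 'c': at 7 (fail-walked)
pos 12 'd': at 8  → match P3@[12:12]
pos 13 'a': at 9  → match P0@[11:13]
pos 14 'a': at 10
pos 15 'b': at 4 (fail-walked)
pos 16 'd': at 5  → match P1@[15:16],P3@[16:16]
pos 17 'c': at 1 (fail-walked)
pos 18 'd': at 2  → match P3@[18:18]
pos 19 'a': at 3  → match P0@[17:19]
pos 20 'd': at 12 (fail-walked)  → match P3@[20:20]
pos 21 'b': at 4 (fail-walked)
pos 22 'a': at 6 (fail-walked)
pos 23 'c': at 7
pos 24 'd': at 8  → match P3@[24:24]
pos 25 'a': at 9  → match P0@[23:25]
pos 26 'a': at 10
pos 27 'a': at 11  → match P2@[22:27]
pos 28 'b': at 4 (fail-walked)
pos 29 'a': at 6 (fail-walked)

Matches: [[1,3],[2,0],[7,3],[8,0],[10,2],[12,3],[13,0],[16,1],[16,3],[18,3],[19,0],[20,3],[24,3],[25,0],[27,2]]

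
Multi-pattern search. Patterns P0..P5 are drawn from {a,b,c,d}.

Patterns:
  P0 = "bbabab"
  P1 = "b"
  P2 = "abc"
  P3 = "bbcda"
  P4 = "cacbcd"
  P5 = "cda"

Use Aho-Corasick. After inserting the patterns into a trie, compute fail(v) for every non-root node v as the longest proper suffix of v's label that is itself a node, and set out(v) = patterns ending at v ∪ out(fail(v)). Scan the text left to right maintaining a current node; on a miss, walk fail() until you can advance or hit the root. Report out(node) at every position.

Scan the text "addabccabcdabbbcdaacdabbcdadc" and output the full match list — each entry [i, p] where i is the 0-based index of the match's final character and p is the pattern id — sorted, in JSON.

Construct AC machine:
Trie nodes:
  n0 'ε': a→7 b→1 c→13
  n1 'b': b→2  [P1 ends]
  n2 'bb': a→3 c→10
  n3 'bba': b→4
  n4 'bbab': a→5
  n5 'bbaba': b→6
  n6 'bbabab': ·  [P0 ends]
  n7 'a': b→8
  n8 'ab': c→9
  n9 'abc': ·  [P2 ends]
  n10 'bbc': d→11
  n11 'bbcd': a→12
  n12 'bbcda': ·  [P3 ends]
  n13 'c': a→14 d→19
  n14 'ca': c→15
  n15 'cac': b→16
  n16 'cacb': c→17
  n17 'cacbc': d→18
  n18 'cacbcd': ·  [P4 ends]
  n19 'cd': a→20
  n20 'cda': ·  [P5 ends]

Failure links (BFS by depth):
  fail(1) 'b': from fail(0)=0 chase 'b': 0 ⇒ 0;  out={1}∪out(0)={1}
  fail(7) 'a': from fail(0)=0 chase 'a': 0 ⇒ 0;  out=∅∪out(0)=∅
  fail(13) 'c': from fail(0)=0 chase 'c': 0 ⇒ 0;  out=∅∪out(0)=∅
  fail(2) 'bb': from fail(1)=0 chase 'b': 0 ⇒ 1;  out=∅∪out(1)={1}
  fail(8) 'ab': from fail(7)=0 chase 'b': 0 ⇒ 1;  out=∅∪out(1)={1}
  fail(14) 'ca': from fail(13)=0 chase 'a': 0 ⇒ 7;  out=∅∪out(7)=∅
  fail(19) 'cd': from fail(13)=0 chase 'd': 0 ⇒ 0;  out=∅∪out(0)=∅
  fail(3) 'bba': from fail(2)=1 chase 'a': 1→0 ⇒ 7;  out=∅∪out(7)=∅
  fail(9) 'abc': from fail(8)=1 chase 'c': 1→0 ⇒ 13;  out={2}∪out(13)={2}
  fail(10) 'bbc': from fail(2)=1 chase 'c': 1→0 ⇒ 13;  out=∅∪out(13)=∅
  fail(15) 'cac': from fail(14)=7 chase 'c': 7→0 ⇒ 13;  out=∅∪out(13)=∅
  fail(20) 'cda': from fail(19)=0 chase 'a': 0 ⇒ 7;  out={5}∪out(7)={5}
  fail(4) 'bbab': from fail(3)=7 chase 'b': 7 ⇒ 8;  out=∅∪out(8)={1}
  fail(11) 'bbcd': from fail(10)=13 chase 'd': 13 ⇒ 19;  out=∅∪out(19)=∅
  fail(16) 'cacb': from fail(15)=13 chase 'b': 13→0 ⇒ 1;  out=∅∪out(1)={1}
  fail(5) 'bbaba': from fail(4)=8 chase 'a': 8→1→0 ⇒ 7;  out=∅∪out(7)=∅
  fail(12) 'bbcda': from fail(11)=19 chase 'a': 19 ⇒ 20;  out={3}∪out(20)={3,5}
  fail(17) 'cacbc': from fail(16)=1 chase 'c': 1→0 ⇒ 13;  out=∅∪out(13)=∅
  fail(6) 'bbabab': from fail(5)=7 chase 'b': 7 ⇒ 8;  out={0}∪out(8)={0,1}
  fail(18) 'cacbcd': from fail(17)=13 chase 'd': 13 ⇒ 19;  out={4}∪out(19)={4}

Run:
i=0 'a': node 0→7
i=1 'd': node 7→0 (via fail)
i=2 'd': node 0→0
i=3 'a': node 0→7
i=4 'b': node 7→8  ** P1@[4:4]
i=5 'c': node 8→9  ** P2@[3:5]
i=6 'c': node 9→13 (via fail)
i=7 'a': node 13→14
i=8 'b': node 14→8 (via fail)  ** P1@[8:8]
i=9 'c': node 8→9  ** P2@[7:9]
i=10 'd': node 9→19 (via fail)
i=11 'a': node 19→20  ** P5@[9:11]
i=12 'b': node 20→8 (via fail)  ** P1@[12:12]
i=13 'b': node 8→2 (via fail)  ** P1@[13:13]
i=14 'b': node 2→2 (via fail)  ** P1@[14:14]
i=15 'c': node 2→10
i=16 'd': node 10→11
i=17 'a': node 11→12  ** P3@[13:17],P5@[15:17]
i=18 'a': node 12→7 (via fail)
i=19 'c': node 7→13 (via fail)
i=20 'd': node 13→19
i=21 'a': node 19→20  ** P5@[19:21]
i=22 'b': node 20→8 (via fail)  ** P1@[22:22]
i=23 'b': node 8→2 (via fail)  ** P1@[23:23]
i=24 'c': node 2→10
i=25 'd': node 10→11
i=26 'a': node 11→12  ** P3@[22:26],P5@[24:26]
i=27 'd': node 12→0 (via fail)
i=28 'c': node 0→13

Result: [[4,1],[5,2],[8,1],[9,2],[11,5],[12,1],[13,1],[14,1],[17,3],[17,5],[21,5],[22,1],[23,1],[26,3],[26,5]]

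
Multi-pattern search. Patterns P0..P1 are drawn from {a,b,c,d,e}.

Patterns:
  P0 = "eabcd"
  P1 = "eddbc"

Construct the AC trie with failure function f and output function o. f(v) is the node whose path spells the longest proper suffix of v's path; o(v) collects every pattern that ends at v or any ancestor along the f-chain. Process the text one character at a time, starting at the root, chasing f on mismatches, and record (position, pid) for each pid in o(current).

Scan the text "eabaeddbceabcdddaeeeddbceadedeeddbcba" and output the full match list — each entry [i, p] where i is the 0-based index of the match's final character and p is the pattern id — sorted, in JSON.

Construct AC machine:
Trie nodes:
  0='ε' goto e→1
  1='e' goto a→2 d→6
  2='ea' goto b→3
  3='eab' goto c→4
  4='eabc' goto d→5
  5='eabcd' goto ·  [P0 ends]
  6='ed' goto d→7
  7='edd' goto b→8
  8='eddb' goto c→9
  9='eddbc' goto ·  [P1 ends]

Failure links (BFS by depth):
  fail(1) 'e': from fail(0)=0 chase 'e': 0 ⇒ 0;  out=∅∪out(0)=∅
  fail(2) 'ea': from fail(1)=0 chase 'a': 0 ⇒ 0;  out=∅∪out(0)=∅
  fail(6) 'ed': from fail(1)=0 chase 'd': 0 ⇒ 0;  out=∅∪out(0)=∅
  fail(3) 'eab': from fail(2)=0 chase 'b': 0 ⇒ 0;  out=∅∪out(0)=∅
  fail(7) 'edd': from fail(6)=0 chase 'd': 0 ⇒ 0;  out=∅∪out(0)=∅
  fail(4) 'eabc': from fail(3)=0 chase 'c': 0 ⇒ 0;  out=∅∪out(0)=∅
  fail(8) 'eddb': from fail(7)=0 chase 'b': 0 ⇒ 0;  out=∅∪out(0)=∅
  fail(5) 'eabcd': from fail(4)=0 chase 'd': 0 ⇒ 0;  out={0}∪out(0)={0}
  fail(9) 'eddbc': from fail(8)=0 chase 'c': 0 ⇒ 0;  out={1}∪out(0)={1}

Text stream:
pos 0 'e': at 1
pos 1 'a': at 2
pos 2 'b': at 3
pos 3 'a': at 0 ·f
pos 4 'e': at 1
pos 5 'd': at 6
pos 6 'd': at 7
pos 7 'b': at 8
pos 8 'c': at 9  → match P1@[4:8]
pos 9 'e': at 1 ·f
pos 10 'a': at 2
pos 11 'b': at 3
pos 12 'c': at 4
pos 13 'd': at 5  → match P0@[9:13]
pos 14 'd': at 0 ·f
pos 15 'd': at 0
pos 16 'a': at 0
pos 17 'e': at 1
pos 18 'e': at 1 ·f
pos 19 'e': at 1 ·f
pos 20 'd': at 6
pos 21 'd': at 7
pos 22 'b': at 8
pos 23 'c': at 9  → match P1@[19:23]
pos 24 'e': at 1 ·f
pos 25 'a': at 2
pos 26 'd': at 0 ·f
pos 27 'e': at 1
pos 28 'd': at 6
pos 29 'e': at 1 ·f
pos 30 'e': at 1 ·f
pos 31 'd': at 6
pos 32 'd': at 7
pos 33 'b': at 8
pos 34 'c': at 9  → match P1@[30:34]
pos 35 'b': at 0 ·f
pos 36 'a': at 0

Matches: [[8,1],[13,0],[23,1],[34,1]]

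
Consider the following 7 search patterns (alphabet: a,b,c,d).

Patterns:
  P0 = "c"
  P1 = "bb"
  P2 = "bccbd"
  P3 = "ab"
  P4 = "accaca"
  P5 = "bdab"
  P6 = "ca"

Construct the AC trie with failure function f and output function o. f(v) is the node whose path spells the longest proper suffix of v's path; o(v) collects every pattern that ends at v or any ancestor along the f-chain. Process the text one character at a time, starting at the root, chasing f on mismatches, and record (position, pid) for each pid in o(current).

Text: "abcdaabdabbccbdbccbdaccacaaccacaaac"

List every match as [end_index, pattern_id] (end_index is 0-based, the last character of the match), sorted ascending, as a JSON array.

Build:
Trie (insert patterns):
  0='ε' goto a→8 b→2 c→1
  1='c' goto a→18  ←P0
  2='b' goto b→3 c→4 d→15
  3='bb' goto ·  ←P1
  4='bc' goto c→5
  5='bcc' goto b→6
  6='bccb' goto d→7
  7='bccbd' goto ·  ←P2
  8='a' goto b→9 c→10
  9='ab' goto ·  ←P3
  10='ac' goto c→11
  11='acc' goto a→12
  12='acca' goto c→13
  13='accac' goto a→14
  14='accaca' goto ·  ←P4
  15='bd' goto a→16
  16='bda' goto b→17
  17='bdab' goto ·  ←P5
  18='ca' goto ·  ←P6

Failure links (BFS by depth):
  fail(1) 'c': from fail(0)=0 chase 'c': 0 ⇒ 0;  out={0}∪out(0)={0}
  fail(2) 'b': from fail(0)=0 chase 'b': 0 ⇒ 0;  out=∅∪out(0)=∅
  fail(8) 'a': from fail(0)=0 chase 'a': 0 ⇒ 0;  out=∅∪out(0)=∅
  fail(3) 'bb': from fail(2)=0 chase 'b': 0 ⇒ 2;  out={1}∪out(2)={1}
  fail(4) 'bc': from fail(2)=0 chase 'c': 0 ⇒ 1;  out=∅∪out(1)={0}
  fail(9) 'ab': from fail(8)=0 chase 'b': 0 ⇒ 2;  out={3}∪out(2)={3}
  fail(10) 'ac': from fail(8)=0 chase 'c': 0 ⇒ 1;  out=∅∪out(1)={0}
  fail(15) 'bd': from fail(2)=0 chase 'd': 0 ⇒ 0;  out=∅∪out(0)=∅
  fail(18) 'ca': from fail(1)=0 chase 'a': 0 ⇒ 8;  out={6}∪out(8)={6}
  fail(5) 'bcc': from fail(4)=1 chase 'c': 1→0 ⇒ 1;  out=∅∪out(1)={0}
  fail(11) 'acc': from fail(10)=1 chase 'c': 1→0 ⇒ 1;  out=∅∪out(1)={0}
  fail(16) 'bda': from fail(15)=0 chase 'a': 0 ⇒ 8;  out=∅∪out(8)=∅
  fail(6) 'bccb': from fail(5)=1 chase 'b': 1→0 ⇒ 2;  out=∅∪out(2)=∅
  fail(12) 'acca': from fail(11)=1 chase 'a': 1 ⇒ 18;  out=∅∪out(18)={6}
  fail(17) 'bdab': from fail(16)=8 chase 'b': 8 ⇒ 9;  out={5}∪out(9)={3,5}
  fail(7) 'bccbd': from fail(6)=2 chase 'd': 2 ⇒ 15;  out={2}∪out(15)={2}
  fail(13) 'accac': from fail(12)=18 chase 'c': 18→8 ⇒ 10;  out=∅∪out(10)={0}
  fail(14) 'accaca': from fail(13)=10 chase 'a': 10→1 ⇒ 18;  out={4}∪out(18)={4,6}

Run:
pos 0 'a': at 8
pos 1 'b': at 9  ** P3@[0:1]
pos 2 'c': at 4 (via fail)  ** P0@[2:2]
pos 3 'd': at 0 (via fail)
pos 4 'a': at 8
pos 5 'a': at 8 (via fail)
pos 6 'b': at 9  ** P3@[5:6]
pos 7 'd': at 15 (via fail)
pos 8 'a': at 16
pos 9 'b': at 17  ** P3@[8:9],P5@[6:9]
pos 10 'b': at 3 (via fail)  ** P1@[9:10]
pos 11 'c': at 4 (via fail)  ** P0@[11:11]
pos 12 'c': at 5  ** P0@[12:12]
pos 13 'b': at 6
pos 14 'd': at 7  ** P2@[10:14]
pos 15 'b': at 2 (via fail)
pos 16 'c': at 4  ** P0@[16:16]
pos 17 'c': at 5  ** P0@[17:17]
pos 18 'b': at 6
pos 19 'd': at 7  ** P2@[15:19]
pos 20 'a': at 16 (via fail)
pos 21 'c': at 10 (via fail)  ** P0@[21:21]
pos 22 'c': at 11  ** P0@[22:22]
pos 23 'a': at 12  ** P6@[22:23]
pos 24 'c': at 13  ** P0@[24:24]
pos 25 'a': at 14  ** P4@[20:25],P6@[24:25]
pos 26 'a': at 8 (via fail)
pos 27 'c': at 10  ** P0@[27:27]
pos 28 'c': at 11  ** P0@[28:28]
pos 29 'a': at 12  ** P6@[28:29]
pos 30 'c': at 13  ** P0@[30:30]
pos 31 'a': at 14  ** P4@[26:31],P6@[30:31]
pos 32 'a': at 8 (via fail)
pos 33 'a': at 8 (via fail)
pos 34 'c': at 10  ** P0@[34:34]

Result: [[1,3],[2,0],[6,3],[9,3],[9,5],[10,1],[11,0],[12,0],[14,2],[16,0],[17,0],[19,2],[21,0],[22,0],[23,6],[24,0],[25,4],[25,6],[27,0],[28,0],[29,6],[30,0],[31,4],[31,6],[34,0]]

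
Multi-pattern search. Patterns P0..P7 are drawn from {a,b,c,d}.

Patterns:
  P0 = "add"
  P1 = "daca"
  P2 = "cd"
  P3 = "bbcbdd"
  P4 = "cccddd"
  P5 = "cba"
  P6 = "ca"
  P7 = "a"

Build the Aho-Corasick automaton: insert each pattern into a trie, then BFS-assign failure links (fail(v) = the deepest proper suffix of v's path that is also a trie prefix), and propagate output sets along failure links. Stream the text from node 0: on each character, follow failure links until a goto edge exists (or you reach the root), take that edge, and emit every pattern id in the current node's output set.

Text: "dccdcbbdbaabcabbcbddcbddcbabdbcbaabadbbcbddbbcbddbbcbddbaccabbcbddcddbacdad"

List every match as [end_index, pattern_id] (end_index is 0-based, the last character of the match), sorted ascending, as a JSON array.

Construct AC machine:
Trie nodes:
  n0 'ε': a→1 b→10 c→8 d→4
  n1 'a': d→2  ←P7
  n2 'ad': d→3
  n3 'add': ·  ←P0
  n4 'd': a→5
  n5 'da': c→6
  n6 'dac': a→7
  n7 'daca': ·  ←P1
  n8 'c': a→23 b→21 c→16 d→9
  n9 'cd': ·  ←P2
  n10 'b': b→11
  n11 'bb': c→12
  n12 'bbc': b→13
  n13 'bbcb': d→14
  n14 'bbcbd': d→15
  n15 'bbcbdd': ·  ←P3
  n16 'cc': c→17
  n17 'ccc': d→18
  n18 'cccd': d→19
  n19 'cccdd': d→20
  n20 'cccddd': ·  ←P4
  n21 'cb': a→22
  n22 'cba': ·  ←P5
  n23 'ca': ·  ←P6

Failure links (BFS by depth):
  n1('a'): parent n0 fail=0; on 'a' 0 → fail=0;  out {7}∪∅={7}
  n4('d'): parent n0 fail=0; on 'd' 0 → fail=0;  out ∅∪∅=∅
  n8('c'): parent n0 fail=0; on 'c' 0 → fail=0;  out ∅∪∅=∅
  n10('b'): parent n0 fail=0; on 'b' 0 → fail=0;  out ∅∪∅=∅
  n2('ad'): parent n1 fail=0; on 'd' 0 → fail=4;  out ∅∪∅=∅
  n5('da'): parent n4 fail=0; on 'a' 0 → fail=1;  out ∅∪{7}={7}
  n9('cd'): parent n8 fail=0; on 'd' 0 → fail=4;  out {2}∪∅={2}
  n11('bb'): parent n10 fail=0; on 'b' 0 → fail=10;  out ∅∪∅=∅
  n16('cc'): parent n8 fail=0; on 'c' 0 → fail=8;  out ∅∪∅=∅
  n21('cb'): parent n8 fail=0; on 'b' 0 → fail=10;  out ∅∪∅=∅
  n23('ca'): parent n8 fail=0; on 'a' 0 → fail=1;  out {6}∪{7}={6,7}
  n3('add'): parent n2 fail=4; on 'd' 4→0 → fail=4;  out {0}∪∅={0}
  n6('dac'): parent n5 fail=1; on 'c' 1→0 → fail=8;  out ∅∪∅=∅
  n12('bbc'): parent n11 fail=10; on 'c' 10→0 → fail=8;  out ∅∪∅=∅
  n17('ccc'): parent n16 fail=8; on 'c' 8 → fail=16;  out ∅∪∅=∅
  n22('cba'): parent n21 fail=10; on 'a' 10→0 → fail=1;  out {5}∪{7}={5,7}
  n7('daca'): parent n6 fail=8; on 'a' 8 → fail=23;  out {1}∪{6,7}={1,6,7}
  n13('bbcb'): parent n12 fail=8; on 'b' 8 → fail=21;  out ∅∪∅=∅
  n18('cccd'): parent n17 fail=16; on 'd' 16→8 → fail=9;  out ∅∪{2}={2}
  n14('bbcbd'): parent n13 fail=21; on 'd' 21→10→0 → fail=4;  out ∅∪∅=∅
  n19('cccdd'): parent n18 fail=9; on 'd' 9→4→0 → fail=4;  out ∅∪∅=∅
  n15('bbcbdd'): parent n14 fail=4; on 'd' 4→0 → fail=4;  out {3}∪∅={3}
  n20('cccddd'): parent n19 fail=4; on 'd' 4→0 → fail=4;  out {4}∪∅={4}

Text stream:
[0] read 'd'  n0⇒n4
[1] read 'c'  n4⇒n8 (via fail)
[2] read 'c'  n8⇒n16
[3] read 'd'  n16⇒n9 (via fail)  emit P2@[2:3]
[4] read 'c'  n9⇒n8 (via fail)
[5] read 'b'  n8⇒n21
[6] read 'b'  n21⇒n11 (via fail)
[7] read 'd'  n11⇒n4 (via fail)
[8] read 'b'  n4⇒n10 (via fail)
[9] read 'a'  n10⇒n1 (via fail)  emit P7@[9:9]
[10] read 'a'  n1⇒n1 (via fail)  emit P7@[10:10]
[11] read 'b'  n1⇒n10 (via fail)
[12] read 'c'  n10⇒n8 (via fail)
[13] read 'a'  n8⇒n23  emit P6@[12:13],P7@[13:13]
[14] read 'b'  n23⇒n10 (via fail)
[15] read 'b'  n10⇒n11
[16] read 'c'  n11⇒n12
[17] read 'b'  n12⇒n13
[18] read 'd'  n13⇒n14
[19] read 'd'  n14⇒n15  emit P3@[14:19]
[20] read 'c'  n15⇒n8 (via fail)
[21] read 'b'  n8⇒n21
[22] read 'd'  n21⇒n4 (via fail)
[23] read 'd'  n4⇒n4 (via fail)
[24] read 'c'  n4⇒n8 (via fail)
[25] read 'b'  n8⇒n21
[26] read 'a'  n21⇒n22  emit P5@[24:26],P7@[26:26]
[27] read 'b'  n22⇒n10 (via fail)
[28] read 'd'  n10⇒n4 (via fail)
[29] read 'b'  n4⇒n10 (via fail)
[30] read 'c'  n10⇒n8 (via fail)
[31] read 'b'  n8⇒n21
[32] read 'a'  n21⇒n22  emit P5@[30:32],P7@[32:32]
[33] read 'a'  n22⇒n1 (via fail)  emit P7@[33:33]
[34] read 'b'  n1⇒n10 (via fail)
[35] read 'a'  n10⇒n1 (via fail)  emit P7@[35:35]
[36] read 'd'  n1⇒n2
[37] read 'b'  n2⇒n10 (via fail)
[38] read 'b'  n10⇒n11
[39] read 'c'  n11⇒n12
[40] read 'b'  n12⇒n13
[41] read 'd'  n13⇒n14
[42] read 'd'  n14⇒n15  emit P3@[37:42]
[43] read 'b'  n15⇒n10 (via fail)
[44] read 'b'  n10⇒n11
[45] read 'c'  n11⇒n12
[46] read 'b'  n12⇒n13
[47] read 'd'  n13⇒n14
[48] read 'd'  n14⇒n15  emit P3@[43:48]
[49] read 'b'  n15⇒n10 (via fail)
[50] read 'b'  n10⇒n11
[51] read 'c'  n11⇒n12
[52] read 'b'  n12⇒n13
[53] read 'd'  n13⇒n14
[54] read 'd'  n14⇒n15  emit P3@[49:54]
[55] read 'b'  n15⇒n10 (via fail)
[56] read 'a'  n10⇒n1 (via fail)  emit P7@[56:56]
[57] read 'c'  n1⇒n8 (via fail)
[58] read 'c'  n8⇒n16
[59] read 'a'  n16⇒n23 (via fail)  emit P6@[58:59],P7@[59:59]
[60] read 'b'  n23⇒n10 (via fail)
[61] read 'b'  n10⇒n11
[62] read 'c'  n11⇒n12
[63] read 'b'  n12⇒n13
[64] read 'd'  n13⇒n14
[65] read 'd'  n14⇒n15  emit P3@[60:65]
[66] read 'c'  n15⇒n8 (via fail)
[67] read 'd'  n8⇒n9  emit P2@[66:67]
[68] read 'd'  n9⇒n4 (via fail)
[69] read 'b'  n4⇒n10 (via fail)
[70] read 'a'  n10⇒n1 (via fail)  emit P7@[70:70]
[71] read 'c'  n1⇒n8 (via fail)
[72] read 'd'  n8⇒n9  emit P2@[71:72]
[73] read 'a'  n9⇒n5 (via fail)  emit P7@[73:73]
[74] read 'd'  n5⇒n2 (via fail)

Matches: [[3,2],[9,7],[10,7],[13,6],[13,7],[19,3],[26,5],[26,7],[32,5],[32,7],[33,7],[35,7],[42,3],[48,3],[54,3],[56,7],[59,6],[59,7],[65,3],[67,2],[70,7],[72,2],[73,7]]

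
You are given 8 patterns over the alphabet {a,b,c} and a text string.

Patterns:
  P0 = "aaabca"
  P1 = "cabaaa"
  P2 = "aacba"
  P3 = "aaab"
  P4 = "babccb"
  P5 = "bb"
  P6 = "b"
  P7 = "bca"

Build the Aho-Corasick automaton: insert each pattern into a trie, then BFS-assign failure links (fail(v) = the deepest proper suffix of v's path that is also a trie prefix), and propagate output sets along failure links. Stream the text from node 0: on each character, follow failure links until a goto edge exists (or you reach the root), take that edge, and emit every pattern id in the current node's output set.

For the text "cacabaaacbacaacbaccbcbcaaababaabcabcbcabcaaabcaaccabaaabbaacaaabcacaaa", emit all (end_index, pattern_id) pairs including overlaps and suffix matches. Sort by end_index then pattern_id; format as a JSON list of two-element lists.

Build:
Trie nodes:
  n0 'ε': a→1 b→16 c→7
  n1 'a': a→2
  n2 'aa': a→3 c→13
  n3 'aaa': b→4
  n4 'aaab': c→5  [P3 ends]
  n5 'aaabc': a→6
  n6 'aaabca': ·  [P0 ends]
  n7 'c': a→8
  n8 'ca': b→9
  n9 'cab': a→10
  n10 'caba': a→11
  n11 'cabaa': a→12
  n12 'cabaaa': ·  [P1 ends]
  n13 'aac': b→14
  n14 'aacb': a→15
  n15 'aacba': ·  [P2 ends]
  n16 'b': a→17 b→22 c→23  [P6 ends]
  n17 'ba': b→18
  n18 'bab': c→19
  n19 'babc': c→20
  n20 'babcc': b→21
  n21 'babccb': ·  [P4 ends]
  n22 'bb': ·  [P5 ends]
  n23 'bc': a→24
  n24 'bca': ·  [P7 ends]

Failure links (BFS by depth):
  n1('a'): parent n0 fail=0; on 'a' 0 → fail=0;  out ∅∪∅=∅
  n7('c'): parent n0 fail=0; on 'c' 0 → fail=0;  out ∅∪∅=∅
  n16('b'): parent n0 fail=0; on 'b' 0 → fail=0;  out {6}∪∅={6}
  n2('aa'): parent n1 fail=0; on 'a' 0 → fail=1;  out ∅∪∅=∅
  n8('ca'): parent n7 fail=0; on 'a' 0 → fail=1;  out ∅∪∅=∅
  n17('ba'): parent n16 fail=0; on 'a' 0 → fail=1;  out ∅∪∅=∅
  n22('bb'): parent n16 fail=0; on 'b' 0 → fail=16;  out {5}∪{6}={5,6}
  n23('bc'): parent n16 fail=0; on 'c' 0 → fail=7;  out ∅∪∅=∅
  n3('aaa'): parent n2 fail=1; on 'a' 1 → fail=2;  out ∅∪∅=∅
  n9('cab'): parent n8 fail=1; on 'b' 1→0 → fail=16;  out ∅∪{6}={6}
  n13('aac'): parent n2 fail=1; on 'c' 1→0 → fail=7;  out ∅∪∅=∅
  n18('bab'): parent n17 fail=1; on 'b' 1→0 → fail=16;  out ∅∪{6}={6}
  n24('bca'): parent n23 fail=7; on 'a' 7 → fail=8;  out {7}∪∅={7}
  n4('aaab'): parent n3 fail=2; on 'b' 2→1→0 → fail=16;  out {3}∪{6}={3,6}
  n10('caba'): parent n9 fail=16; on 'a' 16 → fail=17;  out ∅∪∅=∅
  n14('aacb'): parent n13 fail=7; on 'b' 7→0 → fail=16;  out ∅∪{6}={6}
  n19('babc'): parent n18 fail=16; on 'c' 16 → fail=23;  out ∅∪∅=∅
  n5('aaabc'): parent n4 fail=16; on 'c' 16 → fail=23;  out ∅∪∅=∅
  n11('cabaa'): parent n10 fail=17; on 'a' 17→1 → fail=2;  out ∅∪∅=∅
  n15('aacba'): parent n14 fail=16; on 'a' 16 → fail=17;  out {2}∪∅={2}
  n20('babcc'): parent n19 fail=23; on 'c' 23→7→0 → fail=7;  out ∅∪∅=∅
  n6('aaabca'): parent n5 fail=23; on 'a' 23 → fail=24;  out {0}∪{7}={0,7}
  n12('cabaaa'): parent n11 fail=2; on 'a' 2 → fail=3;  out {1}∪∅={1}
  n21('babccb'): parent n20 fail=7; on 'b' 7→0 → fail=16;  out {4}∪{6}={4,6}

Run:
i=0 'c': node 0→7
i=1 'a': node 7→8
i=2 'c': node 8→7 (fail-walked)
i=3 'a': node 7→8
i=4 'b': node 8→9  emit P6@[4:4]
i=5 'a': node 9→10
i=6 'a': node 10→11
i=7 'a': node 11→12  emit P1@[2:7]
i=8 'c': node 12→13 (fail-walked)
i=9 'b': node 13→14  emit P6@[9:9]
i=10 'a': node 14→15  emit P2@[6:10]
i=11 'c': node 15→7 (fail-walked)
i=12 'a': node 7→8
i=13 'a': node 8→2 (fail-walked)
i=14 'c': node 2→13
i=15 'b': node 13→14  emit P6@[15:15]
i=16 'a': node 14→15  emit P2@[12:16]
i=17 'c': node 15→7 (fail-walked)
i=18 'c': node 7→7 (fail-walked)
i=19 'b': node 7→16 (fail-walked)  emit P6@[19:19]
i=20 'c': node 16→23
i=21 'b': node 23→16 (fail-walked)  emit P6@[21:21]
i=22 'c': node 16→23
i=23 'a': node 23→24  emit P7@[21:23]
i=24 'a': node 24→2 (fail-walked)
i=25 'a': node 2→3
i=26 'b': node 3→4  emit P3@[23:26],P6@[26:26]
i=27 'a': node 4→17 (fail-walked)
i=28 'b': node 17→18  emit P6@[28:28]
i=29 'a': node 18→17 (fail-walked)
i=30 'a': node 17→2 (fail-walked)
i=31 'b': node 2→16 (fail-walked)  emit P6@[31:31]
i=32 'c': node 16→23
i=33 'a': node 23→24  emit P7@[31:33]
i=34 'b': node 24→9 (fail-walked)  emit P6@[34:34]
i=35 'c': node 9→23 (fail-walked)
i=36 'b': node 23→16 (fail-walked)  emit P6@[36:36]
i=37 'c': node 16→23
i=38 'a': node 23→24  emit P7@[36:38]
i=39 'b': node 24→9 (fail-walked)  emit P6@[39:39]
i=40 'c': node 9→23 (fail-walked)
i=41 'a': node 23→24  emit P7@[39:41]
i=42 'a': node 24→2 (fail-walked)
i=43 'a': node 2→3
i=44 'b': node 3→4  emit P3@[41:44],P6@[44:44]
i=45 'c': node 4→5
i=46 'a': node 5→6  emit P0@[41:46],P7@[44:46]
i=47 'a': node 6→2 (fail-walked)
i=48 'c': node 2→13
i=49 'c': node 13→7 (fail-walked)
i=50 'a': node 7→8
i=51 'b': node 8→9  emit P6@[51:51]
i=52 'a': node 9→10
i=53 'a': node 10→11
i=54 'a': node 11→12  emit P1@[49:54]
i=55 'b': node 12→4 (fail-walked)  emit P3@[52:55],P6@[55:55]
i=56 'b': node 4→22 (fail-walked)  emit P5@[55:56],P6@[56:56]
i=57 'a': node 22→17 (fail-walked)
i=58 'a': node 17→2 (fail-walked)
i=59 'c': node 2→13
i=60 'a': node 13→8 (fail-walked)
i=61 'a': node 8→2 (fail-walked)
i=62 'a': node 2→3
i=63 'b': node 3→4  emit P3@[60:63],P6@[63:63]
i=64 'c': node 4→5
i=65 'a': node 5→6  emit P0@[60:65],P7@[63:65]
i=66 'c': node 6→7 (fail-walked)
i=67 'a': node 7→8
i=68 'a': node 8→2 (fail-walked)
i=69 'a': node 2→3

Matches: [[4,6],[7,1],[9,6],[10,2],[15,6],[16,2],[19,6],[21,6],[23,7],[26,3],[26,6],[28,6],[31,6],[33,7],[34,6],[36,6],[38,7],[39,6],[41,7],[44,3],[44,6],[46,0],[46,7],[51,6],[54,1],[55,3],[55,6],[56,5],[56,6],[63,3],[63,6],[65,0],[65,7]]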